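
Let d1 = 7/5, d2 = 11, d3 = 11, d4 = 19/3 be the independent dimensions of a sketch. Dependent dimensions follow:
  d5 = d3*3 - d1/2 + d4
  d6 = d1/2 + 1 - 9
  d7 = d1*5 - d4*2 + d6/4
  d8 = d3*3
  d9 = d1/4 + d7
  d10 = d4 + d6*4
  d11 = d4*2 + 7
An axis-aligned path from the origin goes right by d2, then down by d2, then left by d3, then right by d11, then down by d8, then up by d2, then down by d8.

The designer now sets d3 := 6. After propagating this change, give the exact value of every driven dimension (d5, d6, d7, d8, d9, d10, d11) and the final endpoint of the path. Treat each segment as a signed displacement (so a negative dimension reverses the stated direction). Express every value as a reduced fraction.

Apply edit: d3 := 6
  d5 = d3*3 - d1/2 + d4 = 709/30
  d6 = d1/2 + 1 - 9 = -73/10
  d7 = d1*5 - d4*2 + d6/4 = -899/120
  d8 = d3*3 = 18
  d9 = d1/4 + d7 = -857/120
  d10 = d4 + d6*4 = -343/15
  d11 = d4*2 + 7 = 59/3
Walk from origin (0, 0):
  seg 1: right by d2 = 11 → (11, 0)
  seg 2: down by d2 = 11 → (11, -11)
  seg 3: left by d3 = 6 → (5, -11)
  seg 4: right by d11 = 59/3 → (74/3, -11)
  seg 5: down by d8 = 18 → (74/3, -29)
  seg 6: up by d2 = 11 → (74/3, -18)
  seg 7: down by d8 = 18 → (74/3, -36)

d5 = 709/30
d6 = -73/10
d7 = -899/120
d8 = 18
d9 = -857/120
d10 = -343/15
d11 = 59/3
endpoint = (74/3, -36)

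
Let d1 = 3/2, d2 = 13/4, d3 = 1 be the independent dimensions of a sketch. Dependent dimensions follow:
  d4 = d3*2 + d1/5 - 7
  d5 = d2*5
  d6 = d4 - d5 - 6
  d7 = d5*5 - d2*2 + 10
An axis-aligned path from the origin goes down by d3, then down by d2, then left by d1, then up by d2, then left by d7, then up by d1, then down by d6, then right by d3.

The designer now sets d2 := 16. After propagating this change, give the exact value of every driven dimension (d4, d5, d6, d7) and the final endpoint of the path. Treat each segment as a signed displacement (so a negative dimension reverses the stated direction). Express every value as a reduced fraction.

Apply edit: d2 := 16
  d4 = d3*2 + d1/5 - 7 = -47/10
  d5 = d2*5 = 80
  d6 = d4 - d5 - 6 = -907/10
  d7 = d5*5 - d2*2 + 10 = 378
Walk from origin (0, 0):
  seg 1: down by d3 = 1 → (0, -1)
  seg 2: down by d2 = 16 → (0, -17)
  seg 3: left by d1 = 3/2 → (-3/2, -17)
  seg 4: up by d2 = 16 → (-3/2, -1)
  seg 5: left by d7 = 378 → (-759/2, -1)
  seg 6: up by d1 = 3/2 → (-759/2, 1/2)
  seg 7: down by d6 = -907/10 → (-759/2, 456/5)
  seg 8: right by d3 = 1 → (-757/2, 456/5)

d4 = -47/10
d5 = 80
d6 = -907/10
d7 = 378
endpoint = (-757/2, 456/5)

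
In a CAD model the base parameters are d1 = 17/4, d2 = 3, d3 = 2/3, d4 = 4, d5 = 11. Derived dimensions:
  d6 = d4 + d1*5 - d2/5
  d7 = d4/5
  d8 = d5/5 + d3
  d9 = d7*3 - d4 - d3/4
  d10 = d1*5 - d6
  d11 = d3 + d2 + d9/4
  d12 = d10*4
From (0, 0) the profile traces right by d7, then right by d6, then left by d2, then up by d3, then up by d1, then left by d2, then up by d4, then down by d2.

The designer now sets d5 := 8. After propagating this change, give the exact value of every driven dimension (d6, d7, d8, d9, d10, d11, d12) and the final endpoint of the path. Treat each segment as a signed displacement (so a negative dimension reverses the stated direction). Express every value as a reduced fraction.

d6 = 493/20
d7 = 4/5
d8 = 34/15
d9 = -53/30
d10 = -17/5
d11 = 129/40
d12 = -68/5
endpoint = (389/20, 71/12)

Apply edit: d5 := 8
  d6 = d4 + d1*5 - d2/5 = 493/20
  d7 = d4/5 = 4/5
  d8 = d5/5 + d3 = 34/15
  d9 = d7*3 - d4 - d3/4 = -53/30
  d10 = d1*5 - d6 = -17/5
  d11 = d3 + d2 + d9/4 = 129/40
  d12 = d10*4 = -68/5
Walk from origin (0, 0):
  seg 1: right by d7 = 4/5 → (4/5, 0)
  seg 2: right by d6 = 493/20 → (509/20, 0)
  seg 3: left by d2 = 3 → (449/20, 0)
  seg 4: up by d3 = 2/3 → (449/20, 2/3)
  seg 5: up by d1 = 17/4 → (449/20, 59/12)
  seg 6: left by d2 = 3 → (389/20, 59/12)
  seg 7: up by d4 = 4 → (389/20, 107/12)
  seg 8: down by d2 = 3 → (389/20, 71/12)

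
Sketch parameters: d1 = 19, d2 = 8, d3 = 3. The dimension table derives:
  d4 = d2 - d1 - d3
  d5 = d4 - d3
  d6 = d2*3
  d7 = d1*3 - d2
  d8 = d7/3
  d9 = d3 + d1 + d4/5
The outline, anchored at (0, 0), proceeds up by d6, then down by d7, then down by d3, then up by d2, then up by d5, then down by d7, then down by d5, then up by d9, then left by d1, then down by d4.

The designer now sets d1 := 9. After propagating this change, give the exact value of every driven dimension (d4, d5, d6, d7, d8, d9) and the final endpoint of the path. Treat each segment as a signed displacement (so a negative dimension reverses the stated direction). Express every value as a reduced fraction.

Apply edit: d1 := 9
  d4 = d2 - d1 - d3 = -4
  d5 = d4 - d3 = -7
  d6 = d2*3 = 24
  d7 = d1*3 - d2 = 19
  d8 = d7/3 = 19/3
  d9 = d3 + d1 + d4/5 = 56/5
Walk from origin (0, 0):
  seg 1: up by d6 = 24 → (0, 24)
  seg 2: down by d7 = 19 → (0, 5)
  seg 3: down by d3 = 3 → (0, 2)
  seg 4: up by d2 = 8 → (0, 10)
  seg 5: up by d5 = -7 → (0, 3)
  seg 6: down by d7 = 19 → (0, -16)
  seg 7: down by d5 = -7 → (0, -9)
  seg 8: up by d9 = 56/5 → (0, 11/5)
  seg 9: left by d1 = 9 → (-9, 11/5)
  seg 10: down by d4 = -4 → (-9, 31/5)

d4 = -4
d5 = -7
d6 = 24
d7 = 19
d8 = 19/3
d9 = 56/5
endpoint = (-9, 31/5)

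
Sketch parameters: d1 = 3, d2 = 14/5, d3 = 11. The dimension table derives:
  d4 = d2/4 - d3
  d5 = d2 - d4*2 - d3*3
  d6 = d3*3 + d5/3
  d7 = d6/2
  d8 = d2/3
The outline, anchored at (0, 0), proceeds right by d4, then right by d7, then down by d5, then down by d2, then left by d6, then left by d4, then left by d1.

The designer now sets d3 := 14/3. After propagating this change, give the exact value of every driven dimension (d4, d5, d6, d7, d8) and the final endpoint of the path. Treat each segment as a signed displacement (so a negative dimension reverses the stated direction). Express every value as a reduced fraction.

d4 = -119/30
d5 = -49/15
d6 = 581/45
d7 = 581/90
d8 = 14/15
endpoint = (-851/90, 7/15)

Apply edit: d3 := 14/3
  d4 = d2/4 - d3 = -119/30
  d5 = d2 - d4*2 - d3*3 = -49/15
  d6 = d3*3 + d5/3 = 581/45
  d7 = d6/2 = 581/90
  d8 = d2/3 = 14/15
Walk from origin (0, 0):
  seg 1: right by d4 = -119/30 → (-119/30, 0)
  seg 2: right by d7 = 581/90 → (112/45, 0)
  seg 3: down by d5 = -49/15 → (112/45, 49/15)
  seg 4: down by d2 = 14/5 → (112/45, 7/15)
  seg 5: left by d6 = 581/45 → (-469/45, 7/15)
  seg 6: left by d4 = -119/30 → (-581/90, 7/15)
  seg 7: left by d1 = 3 → (-851/90, 7/15)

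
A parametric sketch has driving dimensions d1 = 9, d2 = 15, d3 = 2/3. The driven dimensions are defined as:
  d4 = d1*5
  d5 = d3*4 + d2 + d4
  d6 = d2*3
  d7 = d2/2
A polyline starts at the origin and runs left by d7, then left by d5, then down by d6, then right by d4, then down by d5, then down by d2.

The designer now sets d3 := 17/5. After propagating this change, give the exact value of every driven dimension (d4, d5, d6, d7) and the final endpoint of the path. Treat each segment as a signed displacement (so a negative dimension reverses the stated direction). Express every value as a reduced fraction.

Apply edit: d3 := 17/5
  d4 = d1*5 = 45
  d5 = d3*4 + d2 + d4 = 368/5
  d6 = d2*3 = 45
  d7 = d2/2 = 15/2
Walk from origin (0, 0):
  seg 1: left by d7 = 15/2 → (-15/2, 0)
  seg 2: left by d5 = 368/5 → (-811/10, 0)
  seg 3: down by d6 = 45 → (-811/10, -45)
  seg 4: right by d4 = 45 → (-361/10, -45)
  seg 5: down by d5 = 368/5 → (-361/10, -593/5)
  seg 6: down by d2 = 15 → (-361/10, -668/5)

d4 = 45
d5 = 368/5
d6 = 45
d7 = 15/2
endpoint = (-361/10, -668/5)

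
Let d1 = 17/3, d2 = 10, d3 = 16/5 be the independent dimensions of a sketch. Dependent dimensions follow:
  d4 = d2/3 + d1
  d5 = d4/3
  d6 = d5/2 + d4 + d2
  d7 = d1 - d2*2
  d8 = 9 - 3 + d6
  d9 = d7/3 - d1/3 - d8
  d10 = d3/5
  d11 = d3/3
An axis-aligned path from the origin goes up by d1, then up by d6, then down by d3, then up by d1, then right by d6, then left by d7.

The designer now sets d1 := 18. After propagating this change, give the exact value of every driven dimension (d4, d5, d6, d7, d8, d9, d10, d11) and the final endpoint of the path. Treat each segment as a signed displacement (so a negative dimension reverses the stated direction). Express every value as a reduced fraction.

Apply edit: d1 := 18
  d4 = d2/3 + d1 = 64/3
  d5 = d4/3 = 64/9
  d6 = d5/2 + d4 + d2 = 314/9
  d7 = d1 - d2*2 = -2
  d8 = 9 - 3 + d6 = 368/9
  d9 = d7/3 - d1/3 - d8 = -428/9
  d10 = d3/5 = 16/25
  d11 = d3/3 = 16/15
Walk from origin (0, 0):
  seg 1: up by d1 = 18 → (0, 18)
  seg 2: up by d6 = 314/9 → (0, 476/9)
  seg 3: down by d3 = 16/5 → (0, 2236/45)
  seg 4: up by d1 = 18 → (0, 3046/45)
  seg 5: right by d6 = 314/9 → (314/9, 3046/45)
  seg 6: left by d7 = -2 → (332/9, 3046/45)

d4 = 64/3
d5 = 64/9
d6 = 314/9
d7 = -2
d8 = 368/9
d9 = -428/9
d10 = 16/25
d11 = 16/15
endpoint = (332/9, 3046/45)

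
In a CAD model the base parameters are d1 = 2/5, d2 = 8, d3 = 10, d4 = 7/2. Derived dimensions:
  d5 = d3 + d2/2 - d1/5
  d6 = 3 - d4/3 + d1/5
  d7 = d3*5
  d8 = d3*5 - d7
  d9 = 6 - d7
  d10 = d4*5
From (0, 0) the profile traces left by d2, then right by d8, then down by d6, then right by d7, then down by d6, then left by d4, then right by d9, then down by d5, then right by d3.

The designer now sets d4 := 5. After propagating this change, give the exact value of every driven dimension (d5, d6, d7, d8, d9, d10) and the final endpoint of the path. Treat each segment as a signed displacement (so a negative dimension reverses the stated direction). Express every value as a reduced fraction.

d5 = 348/25
d6 = 106/75
d7 = 50
d8 = 0
d9 = -44
d10 = 25
endpoint = (3, -1256/75)

Apply edit: d4 := 5
  d5 = d3 + d2/2 - d1/5 = 348/25
  d6 = 3 - d4/3 + d1/5 = 106/75
  d7 = d3*5 = 50
  d8 = d3*5 - d7 = 0
  d9 = 6 - d7 = -44
  d10 = d4*5 = 25
Walk from origin (0, 0):
  seg 1: left by d2 = 8 → (-8, 0)
  seg 2: right by d8 = 0 → (-8, 0)
  seg 3: down by d6 = 106/75 → (-8, -106/75)
  seg 4: right by d7 = 50 → (42, -106/75)
  seg 5: down by d6 = 106/75 → (42, -212/75)
  seg 6: left by d4 = 5 → (37, -212/75)
  seg 7: right by d9 = -44 → (-7, -212/75)
  seg 8: down by d5 = 348/25 → (-7, -1256/75)
  seg 9: right by d3 = 10 → (3, -1256/75)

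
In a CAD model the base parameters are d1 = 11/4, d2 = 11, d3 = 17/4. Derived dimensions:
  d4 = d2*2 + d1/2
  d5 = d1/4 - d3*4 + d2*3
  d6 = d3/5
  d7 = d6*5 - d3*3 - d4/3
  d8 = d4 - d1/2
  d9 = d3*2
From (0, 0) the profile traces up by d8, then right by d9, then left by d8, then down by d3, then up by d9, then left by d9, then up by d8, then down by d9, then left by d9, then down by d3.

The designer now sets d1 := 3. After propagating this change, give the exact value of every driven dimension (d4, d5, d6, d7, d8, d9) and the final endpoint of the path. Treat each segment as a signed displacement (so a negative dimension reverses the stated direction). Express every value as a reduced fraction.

d4 = 47/2
d5 = 67/4
d6 = 17/20
d7 = -49/3
d8 = 22
d9 = 17/2
endpoint = (-61/2, 71/2)

Apply edit: d1 := 3
  d4 = d2*2 + d1/2 = 47/2
  d5 = d1/4 - d3*4 + d2*3 = 67/4
  d6 = d3/5 = 17/20
  d7 = d6*5 - d3*3 - d4/3 = -49/3
  d8 = d4 - d1/2 = 22
  d9 = d3*2 = 17/2
Walk from origin (0, 0):
  seg 1: up by d8 = 22 → (0, 22)
  seg 2: right by d9 = 17/2 → (17/2, 22)
  seg 3: left by d8 = 22 → (-27/2, 22)
  seg 4: down by d3 = 17/4 → (-27/2, 71/4)
  seg 5: up by d9 = 17/2 → (-27/2, 105/4)
  seg 6: left by d9 = 17/2 → (-22, 105/4)
  seg 7: up by d8 = 22 → (-22, 193/4)
  seg 8: down by d9 = 17/2 → (-22, 159/4)
  seg 9: left by d9 = 17/2 → (-61/2, 159/4)
  seg 10: down by d3 = 17/4 → (-61/2, 71/2)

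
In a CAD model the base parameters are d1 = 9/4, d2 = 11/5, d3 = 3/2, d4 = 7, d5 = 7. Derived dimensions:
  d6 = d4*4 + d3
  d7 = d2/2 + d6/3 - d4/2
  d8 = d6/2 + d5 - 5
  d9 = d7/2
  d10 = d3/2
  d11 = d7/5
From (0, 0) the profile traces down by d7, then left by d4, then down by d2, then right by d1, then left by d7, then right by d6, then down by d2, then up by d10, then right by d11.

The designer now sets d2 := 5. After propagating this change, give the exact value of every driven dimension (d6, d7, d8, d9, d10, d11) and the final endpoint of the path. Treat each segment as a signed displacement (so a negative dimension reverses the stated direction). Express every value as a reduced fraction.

Apply edit: d2 := 5
  d6 = d4*4 + d3 = 59/2
  d7 = d2/2 + d6/3 - d4/2 = 53/6
  d8 = d6/2 + d5 - 5 = 67/4
  d9 = d7/2 = 53/12
  d10 = d3/2 = 3/4
  d11 = d7/5 = 53/30
Walk from origin (0, 0):
  seg 1: down by d7 = 53/6 → (0, -53/6)
  seg 2: left by d4 = 7 → (-7, -53/6)
  seg 3: down by d2 = 5 → (-7, -83/6)
  seg 4: right by d1 = 9/4 → (-19/4, -83/6)
  seg 5: left by d7 = 53/6 → (-163/12, -83/6)
  seg 6: right by d6 = 59/2 → (191/12, -83/6)
  seg 7: down by d2 = 5 → (191/12, -113/6)
  seg 8: up by d10 = 3/4 → (191/12, -217/12)
  seg 9: right by d11 = 53/30 → (1061/60, -217/12)

d6 = 59/2
d7 = 53/6
d8 = 67/4
d9 = 53/12
d10 = 3/4
d11 = 53/30
endpoint = (1061/60, -217/12)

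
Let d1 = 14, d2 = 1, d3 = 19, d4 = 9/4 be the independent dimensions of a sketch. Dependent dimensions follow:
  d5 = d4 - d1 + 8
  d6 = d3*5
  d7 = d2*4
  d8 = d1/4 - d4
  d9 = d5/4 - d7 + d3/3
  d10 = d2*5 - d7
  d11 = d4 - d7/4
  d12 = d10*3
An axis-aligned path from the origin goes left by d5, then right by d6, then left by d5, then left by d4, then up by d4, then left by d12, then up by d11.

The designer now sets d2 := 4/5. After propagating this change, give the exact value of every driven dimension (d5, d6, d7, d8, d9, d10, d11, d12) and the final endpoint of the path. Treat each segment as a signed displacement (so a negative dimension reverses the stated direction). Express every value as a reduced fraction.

d5 = -15/4
d6 = 95
d7 = 16/5
d8 = 5/4
d9 = 527/240
d10 = 4/5
d11 = 29/20
d12 = 12/5
endpoint = (1957/20, 37/10)

Apply edit: d2 := 4/5
  d5 = d4 - d1 + 8 = -15/4
  d6 = d3*5 = 95
  d7 = d2*4 = 16/5
  d8 = d1/4 - d4 = 5/4
  d9 = d5/4 - d7 + d3/3 = 527/240
  d10 = d2*5 - d7 = 4/5
  d11 = d4 - d7/4 = 29/20
  d12 = d10*3 = 12/5
Walk from origin (0, 0):
  seg 1: left by d5 = -15/4 → (15/4, 0)
  seg 2: right by d6 = 95 → (395/4, 0)
  seg 3: left by d5 = -15/4 → (205/2, 0)
  seg 4: left by d4 = 9/4 → (401/4, 0)
  seg 5: up by d4 = 9/4 → (401/4, 9/4)
  seg 6: left by d12 = 12/5 → (1957/20, 9/4)
  seg 7: up by d11 = 29/20 → (1957/20, 37/10)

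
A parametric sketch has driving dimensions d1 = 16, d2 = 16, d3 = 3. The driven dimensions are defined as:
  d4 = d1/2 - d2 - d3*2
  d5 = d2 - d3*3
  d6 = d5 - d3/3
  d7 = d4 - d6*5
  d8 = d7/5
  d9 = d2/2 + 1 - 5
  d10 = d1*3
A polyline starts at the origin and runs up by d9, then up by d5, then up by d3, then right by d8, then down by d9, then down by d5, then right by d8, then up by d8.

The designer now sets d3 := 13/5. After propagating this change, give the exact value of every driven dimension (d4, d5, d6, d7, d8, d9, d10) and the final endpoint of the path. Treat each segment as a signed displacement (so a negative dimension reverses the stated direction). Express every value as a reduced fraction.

d4 = -66/5
d5 = 41/5
d6 = 22/3
d7 = -748/15
d8 = -748/75
d9 = 4
d10 = 48
endpoint = (-1496/75, -553/75)

Apply edit: d3 := 13/5
  d4 = d1/2 - d2 - d3*2 = -66/5
  d5 = d2 - d3*3 = 41/5
  d6 = d5 - d3/3 = 22/3
  d7 = d4 - d6*5 = -748/15
  d8 = d7/5 = -748/75
  d9 = d2/2 + 1 - 5 = 4
  d10 = d1*3 = 48
Walk from origin (0, 0):
  seg 1: up by d9 = 4 → (0, 4)
  seg 2: up by d5 = 41/5 → (0, 61/5)
  seg 3: up by d3 = 13/5 → (0, 74/5)
  seg 4: right by d8 = -748/75 → (-748/75, 74/5)
  seg 5: down by d9 = 4 → (-748/75, 54/5)
  seg 6: down by d5 = 41/5 → (-748/75, 13/5)
  seg 7: right by d8 = -748/75 → (-1496/75, 13/5)
  seg 8: up by d8 = -748/75 → (-1496/75, -553/75)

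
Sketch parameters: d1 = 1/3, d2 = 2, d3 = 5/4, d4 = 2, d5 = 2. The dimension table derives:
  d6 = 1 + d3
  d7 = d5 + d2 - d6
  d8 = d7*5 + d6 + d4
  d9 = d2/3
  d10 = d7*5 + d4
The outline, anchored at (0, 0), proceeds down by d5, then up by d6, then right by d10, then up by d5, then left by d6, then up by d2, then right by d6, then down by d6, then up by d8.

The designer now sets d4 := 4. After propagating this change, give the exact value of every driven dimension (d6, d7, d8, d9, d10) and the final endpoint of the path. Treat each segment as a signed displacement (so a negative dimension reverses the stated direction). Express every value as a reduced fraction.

Apply edit: d4 := 4
  d6 = 1 + d3 = 9/4
  d7 = d5 + d2 - d6 = 7/4
  d8 = d7*5 + d6 + d4 = 15
  d9 = d2/3 = 2/3
  d10 = d7*5 + d4 = 51/4
Walk from origin (0, 0):
  seg 1: down by d5 = 2 → (0, -2)
  seg 2: up by d6 = 9/4 → (0, 1/4)
  seg 3: right by d10 = 51/4 → (51/4, 1/4)
  seg 4: up by d5 = 2 → (51/4, 9/4)
  seg 5: left by d6 = 9/4 → (21/2, 9/4)
  seg 6: up by d2 = 2 → (21/2, 17/4)
  seg 7: right by d6 = 9/4 → (51/4, 17/4)
  seg 8: down by d6 = 9/4 → (51/4, 2)
  seg 9: up by d8 = 15 → (51/4, 17)

d6 = 9/4
d7 = 7/4
d8 = 15
d9 = 2/3
d10 = 51/4
endpoint = (51/4, 17)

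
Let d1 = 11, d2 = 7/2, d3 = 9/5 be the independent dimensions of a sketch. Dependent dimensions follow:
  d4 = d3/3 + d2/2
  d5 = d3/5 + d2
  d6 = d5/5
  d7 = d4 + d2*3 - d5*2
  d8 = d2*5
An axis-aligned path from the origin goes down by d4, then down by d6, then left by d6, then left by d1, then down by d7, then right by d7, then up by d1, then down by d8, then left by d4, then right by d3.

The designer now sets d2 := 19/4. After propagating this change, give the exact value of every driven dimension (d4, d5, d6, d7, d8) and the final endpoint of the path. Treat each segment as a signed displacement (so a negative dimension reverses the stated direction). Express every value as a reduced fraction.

d4 = 119/40
d5 = 511/100
d6 = 511/500
d7 = 1401/200
d8 = 95/4
endpoint = (-774/125, -2969/125)

Apply edit: d2 := 19/4
  d4 = d3/3 + d2/2 = 119/40
  d5 = d3/5 + d2 = 511/100
  d6 = d5/5 = 511/500
  d7 = d4 + d2*3 - d5*2 = 1401/200
  d8 = d2*5 = 95/4
Walk from origin (0, 0):
  seg 1: down by d4 = 119/40 → (0, -119/40)
  seg 2: down by d6 = 511/500 → (0, -3997/1000)
  seg 3: left by d6 = 511/500 → (-511/500, -3997/1000)
  seg 4: left by d1 = 11 → (-6011/500, -3997/1000)
  seg 5: down by d7 = 1401/200 → (-6011/500, -5501/500)
  seg 6: right by d7 = 1401/200 → (-5017/1000, -5501/500)
  seg 7: up by d1 = 11 → (-5017/1000, -1/500)
  seg 8: down by d8 = 95/4 → (-5017/1000, -2969/125)
  seg 9: left by d4 = 119/40 → (-999/125, -2969/125)
  seg 10: right by d3 = 9/5 → (-774/125, -2969/125)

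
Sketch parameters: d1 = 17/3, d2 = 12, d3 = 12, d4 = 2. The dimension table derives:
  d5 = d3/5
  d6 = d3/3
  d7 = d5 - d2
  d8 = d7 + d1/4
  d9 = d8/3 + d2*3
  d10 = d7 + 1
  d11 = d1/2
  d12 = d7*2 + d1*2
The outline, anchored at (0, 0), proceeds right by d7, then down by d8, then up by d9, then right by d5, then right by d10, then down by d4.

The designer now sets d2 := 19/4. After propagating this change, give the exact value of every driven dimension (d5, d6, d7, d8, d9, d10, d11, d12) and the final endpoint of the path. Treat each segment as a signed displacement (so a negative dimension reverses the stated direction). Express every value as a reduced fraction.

Apply edit: d2 := 19/4
  d5 = d3/5 = 12/5
  d6 = d3/3 = 4
  d7 = d5 - d2 = -47/20
  d8 = d7 + d1/4 = -14/15
  d9 = d8/3 + d2*3 = 2509/180
  d10 = d7 + 1 = -27/20
  d11 = d1/2 = 17/6
  d12 = d7*2 + d1*2 = 199/30
Walk from origin (0, 0):
  seg 1: right by d7 = -47/20 → (-47/20, 0)
  seg 2: down by d8 = -14/15 → (-47/20, 14/15)
  seg 3: up by d9 = 2509/180 → (-47/20, 2677/180)
  seg 4: right by d5 = 12/5 → (1/20, 2677/180)
  seg 5: right by d10 = -27/20 → (-13/10, 2677/180)
  seg 6: down by d4 = 2 → (-13/10, 2317/180)

d5 = 12/5
d6 = 4
d7 = -47/20
d8 = -14/15
d9 = 2509/180
d10 = -27/20
d11 = 17/6
d12 = 199/30
endpoint = (-13/10, 2317/180)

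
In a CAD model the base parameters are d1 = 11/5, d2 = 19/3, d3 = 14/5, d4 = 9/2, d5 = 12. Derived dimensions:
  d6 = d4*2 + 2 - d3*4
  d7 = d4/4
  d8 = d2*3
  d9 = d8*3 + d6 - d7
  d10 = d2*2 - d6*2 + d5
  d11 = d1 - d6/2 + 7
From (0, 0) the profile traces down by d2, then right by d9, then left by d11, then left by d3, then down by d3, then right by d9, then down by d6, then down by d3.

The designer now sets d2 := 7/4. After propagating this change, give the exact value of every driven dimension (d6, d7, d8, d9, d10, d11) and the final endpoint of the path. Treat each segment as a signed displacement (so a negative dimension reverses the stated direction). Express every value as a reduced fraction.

Apply edit: d2 := 7/4
  d6 = d4*2 + 2 - d3*4 = -1/5
  d7 = d4/4 = 9/8
  d8 = d2*3 = 21/4
  d9 = d8*3 + d6 - d7 = 577/40
  d10 = d2*2 - d6*2 + d5 = 159/10
  d11 = d1 - d6/2 + 7 = 93/10
Walk from origin (0, 0):
  seg 1: down by d2 = 7/4 → (0, -7/4)
  seg 2: right by d9 = 577/40 → (577/40, -7/4)
  seg 3: left by d11 = 93/10 → (41/8, -7/4)
  seg 4: left by d3 = 14/5 → (93/40, -7/4)
  seg 5: down by d3 = 14/5 → (93/40, -91/20)
  seg 6: right by d9 = 577/40 → (67/4, -91/20)
  seg 7: down by d6 = -1/5 → (67/4, -87/20)
  seg 8: down by d3 = 14/5 → (67/4, -143/20)

d6 = -1/5
d7 = 9/8
d8 = 21/4
d9 = 577/40
d10 = 159/10
d11 = 93/10
endpoint = (67/4, -143/20)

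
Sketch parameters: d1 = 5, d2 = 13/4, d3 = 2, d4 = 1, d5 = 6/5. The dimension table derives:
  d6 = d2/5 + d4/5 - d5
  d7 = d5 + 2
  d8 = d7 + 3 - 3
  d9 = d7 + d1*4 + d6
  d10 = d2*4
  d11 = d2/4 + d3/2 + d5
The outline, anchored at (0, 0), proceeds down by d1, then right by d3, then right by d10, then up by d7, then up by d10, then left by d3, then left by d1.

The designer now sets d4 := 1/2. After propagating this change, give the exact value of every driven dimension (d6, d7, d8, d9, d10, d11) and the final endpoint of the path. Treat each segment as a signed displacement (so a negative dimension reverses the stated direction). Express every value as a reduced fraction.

Apply edit: d4 := 1/2
  d6 = d2/5 + d4/5 - d5 = -9/20
  d7 = d5 + 2 = 16/5
  d8 = d7 + 3 - 3 = 16/5
  d9 = d7 + d1*4 + d6 = 91/4
  d10 = d2*4 = 13
  d11 = d2/4 + d3/2 + d5 = 241/80
Walk from origin (0, 0):
  seg 1: down by d1 = 5 → (0, -5)
  seg 2: right by d3 = 2 → (2, -5)
  seg 3: right by d10 = 13 → (15, -5)
  seg 4: up by d7 = 16/5 → (15, -9/5)
  seg 5: up by d10 = 13 → (15, 56/5)
  seg 6: left by d3 = 2 → (13, 56/5)
  seg 7: left by d1 = 5 → (8, 56/5)

d6 = -9/20
d7 = 16/5
d8 = 16/5
d9 = 91/4
d10 = 13
d11 = 241/80
endpoint = (8, 56/5)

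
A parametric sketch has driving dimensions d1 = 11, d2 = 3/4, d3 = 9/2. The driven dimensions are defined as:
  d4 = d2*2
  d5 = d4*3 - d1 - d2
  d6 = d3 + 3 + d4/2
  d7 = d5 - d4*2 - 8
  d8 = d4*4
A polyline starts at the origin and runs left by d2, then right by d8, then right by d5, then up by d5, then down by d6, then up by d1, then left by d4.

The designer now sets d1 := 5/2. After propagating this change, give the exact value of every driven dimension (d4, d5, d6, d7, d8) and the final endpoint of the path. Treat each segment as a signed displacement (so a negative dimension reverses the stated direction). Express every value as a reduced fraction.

d4 = 3/2
d5 = 5/4
d6 = 33/4
d7 = -39/4
d8 = 6
endpoint = (5, -9/2)

Apply edit: d1 := 5/2
  d4 = d2*2 = 3/2
  d5 = d4*3 - d1 - d2 = 5/4
  d6 = d3 + 3 + d4/2 = 33/4
  d7 = d5 - d4*2 - 8 = -39/4
  d8 = d4*4 = 6
Walk from origin (0, 0):
  seg 1: left by d2 = 3/4 → (-3/4, 0)
  seg 2: right by d8 = 6 → (21/4, 0)
  seg 3: right by d5 = 5/4 → (13/2, 0)
  seg 4: up by d5 = 5/4 → (13/2, 5/4)
  seg 5: down by d6 = 33/4 → (13/2, -7)
  seg 6: up by d1 = 5/2 → (13/2, -9/2)
  seg 7: left by d4 = 3/2 → (5, -9/2)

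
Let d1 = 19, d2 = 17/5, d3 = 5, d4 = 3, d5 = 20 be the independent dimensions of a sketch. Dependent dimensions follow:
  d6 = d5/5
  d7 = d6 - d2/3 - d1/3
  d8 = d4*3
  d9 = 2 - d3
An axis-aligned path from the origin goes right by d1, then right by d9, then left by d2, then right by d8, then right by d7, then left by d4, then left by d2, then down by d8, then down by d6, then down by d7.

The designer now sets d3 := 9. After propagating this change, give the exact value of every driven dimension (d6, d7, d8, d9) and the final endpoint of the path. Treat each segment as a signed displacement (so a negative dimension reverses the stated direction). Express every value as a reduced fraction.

d6 = 4
d7 = -52/15
d8 = 9
d9 = -7
endpoint = (116/15, -143/15)

Apply edit: d3 := 9
  d6 = d5/5 = 4
  d7 = d6 - d2/3 - d1/3 = -52/15
  d8 = d4*3 = 9
  d9 = 2 - d3 = -7
Walk from origin (0, 0):
  seg 1: right by d1 = 19 → (19, 0)
  seg 2: right by d9 = -7 → (12, 0)
  seg 3: left by d2 = 17/5 → (43/5, 0)
  seg 4: right by d8 = 9 → (88/5, 0)
  seg 5: right by d7 = -52/15 → (212/15, 0)
  seg 6: left by d4 = 3 → (167/15, 0)
  seg 7: left by d2 = 17/5 → (116/15, 0)
  seg 8: down by d8 = 9 → (116/15, -9)
  seg 9: down by d6 = 4 → (116/15, -13)
  seg 10: down by d7 = -52/15 → (116/15, -143/15)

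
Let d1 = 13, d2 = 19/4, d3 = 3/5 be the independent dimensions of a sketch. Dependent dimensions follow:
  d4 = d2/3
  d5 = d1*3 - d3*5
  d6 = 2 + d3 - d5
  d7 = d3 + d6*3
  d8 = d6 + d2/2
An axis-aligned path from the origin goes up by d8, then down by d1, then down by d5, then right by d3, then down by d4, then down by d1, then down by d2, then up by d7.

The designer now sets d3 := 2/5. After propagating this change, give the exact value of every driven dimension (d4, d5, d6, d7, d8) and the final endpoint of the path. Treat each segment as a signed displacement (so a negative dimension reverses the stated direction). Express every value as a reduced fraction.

Apply edit: d3 := 2/5
  d4 = d2/3 = 19/12
  d5 = d1*3 - d3*5 = 37
  d6 = 2 + d3 - d5 = -173/5
  d7 = d3 + d6*3 = -517/5
  d8 = d6 + d2/2 = -1289/40
Walk from origin (0, 0):
  seg 1: up by d8 = -1289/40 → (0, -1289/40)
  seg 2: down by d1 = 13 → (0, -1809/40)
  seg 3: down by d5 = 37 → (0, -3289/40)
  seg 4: right by d3 = 2/5 → (2/5, -3289/40)
  seg 5: down by d4 = 19/12 → (2/5, -10057/120)
  seg 6: down by d1 = 13 → (2/5, -11617/120)
  seg 7: down by d2 = 19/4 → (2/5, -12187/120)
  seg 8: up by d7 = -517/5 → (2/5, -4919/24)

d4 = 19/12
d5 = 37
d6 = -173/5
d7 = -517/5
d8 = -1289/40
endpoint = (2/5, -4919/24)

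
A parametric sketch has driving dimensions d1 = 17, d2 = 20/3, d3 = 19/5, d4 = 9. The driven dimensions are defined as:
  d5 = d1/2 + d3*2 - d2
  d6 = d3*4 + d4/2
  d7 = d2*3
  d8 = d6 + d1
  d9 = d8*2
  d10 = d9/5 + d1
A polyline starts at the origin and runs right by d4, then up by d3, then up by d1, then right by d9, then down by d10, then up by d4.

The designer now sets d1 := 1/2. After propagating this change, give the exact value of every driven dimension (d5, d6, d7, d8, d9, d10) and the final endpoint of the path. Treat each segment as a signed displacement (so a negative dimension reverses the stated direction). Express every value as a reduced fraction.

d5 = 71/60
d6 = 197/10
d7 = 20
d8 = 101/5
d9 = 202/5
d10 = 429/50
endpoint = (247/5, 118/25)

Apply edit: d1 := 1/2
  d5 = d1/2 + d3*2 - d2 = 71/60
  d6 = d3*4 + d4/2 = 197/10
  d7 = d2*3 = 20
  d8 = d6 + d1 = 101/5
  d9 = d8*2 = 202/5
  d10 = d9/5 + d1 = 429/50
Walk from origin (0, 0):
  seg 1: right by d4 = 9 → (9, 0)
  seg 2: up by d3 = 19/5 → (9, 19/5)
  seg 3: up by d1 = 1/2 → (9, 43/10)
  seg 4: right by d9 = 202/5 → (247/5, 43/10)
  seg 5: down by d10 = 429/50 → (247/5, -107/25)
  seg 6: up by d4 = 9 → (247/5, 118/25)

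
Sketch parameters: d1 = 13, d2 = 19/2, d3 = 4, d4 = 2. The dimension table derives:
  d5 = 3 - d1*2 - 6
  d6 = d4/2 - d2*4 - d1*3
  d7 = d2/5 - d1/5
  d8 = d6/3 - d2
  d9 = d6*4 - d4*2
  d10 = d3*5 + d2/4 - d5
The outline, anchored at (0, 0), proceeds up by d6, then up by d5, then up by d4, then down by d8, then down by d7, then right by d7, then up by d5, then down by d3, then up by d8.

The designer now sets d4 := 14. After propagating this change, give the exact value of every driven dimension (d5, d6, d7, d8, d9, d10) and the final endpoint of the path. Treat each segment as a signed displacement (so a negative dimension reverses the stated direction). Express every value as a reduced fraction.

d5 = -29
d6 = -70
d7 = -7/10
d8 = -197/6
d9 = -308
d10 = 411/8
endpoint = (-7/10, -1173/10)

Apply edit: d4 := 14
  d5 = 3 - d1*2 - 6 = -29
  d6 = d4/2 - d2*4 - d1*3 = -70
  d7 = d2/5 - d1/5 = -7/10
  d8 = d6/3 - d2 = -197/6
  d9 = d6*4 - d4*2 = -308
  d10 = d3*5 + d2/4 - d5 = 411/8
Walk from origin (0, 0):
  seg 1: up by d6 = -70 → (0, -70)
  seg 2: up by d5 = -29 → (0, -99)
  seg 3: up by d4 = 14 → (0, -85)
  seg 4: down by d8 = -197/6 → (0, -313/6)
  seg 5: down by d7 = -7/10 → (0, -772/15)
  seg 6: right by d7 = -7/10 → (-7/10, -772/15)
  seg 7: up by d5 = -29 → (-7/10, -1207/15)
  seg 8: down by d3 = 4 → (-7/10, -1267/15)
  seg 9: up by d8 = -197/6 → (-7/10, -1173/10)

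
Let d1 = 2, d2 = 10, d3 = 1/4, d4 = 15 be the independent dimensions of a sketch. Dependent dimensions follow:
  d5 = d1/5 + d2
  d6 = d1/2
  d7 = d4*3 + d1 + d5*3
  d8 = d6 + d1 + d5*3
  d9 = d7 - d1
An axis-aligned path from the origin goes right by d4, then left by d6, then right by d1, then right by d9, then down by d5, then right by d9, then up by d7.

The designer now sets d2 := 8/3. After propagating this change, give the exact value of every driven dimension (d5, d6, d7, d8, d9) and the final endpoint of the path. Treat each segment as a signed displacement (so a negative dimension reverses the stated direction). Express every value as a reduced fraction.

d5 = 46/15
d6 = 1
d7 = 281/5
d8 = 61/5
d9 = 271/5
endpoint = (622/5, 797/15)

Apply edit: d2 := 8/3
  d5 = d1/5 + d2 = 46/15
  d6 = d1/2 = 1
  d7 = d4*3 + d1 + d5*3 = 281/5
  d8 = d6 + d1 + d5*3 = 61/5
  d9 = d7 - d1 = 271/5
Walk from origin (0, 0):
  seg 1: right by d4 = 15 → (15, 0)
  seg 2: left by d6 = 1 → (14, 0)
  seg 3: right by d1 = 2 → (16, 0)
  seg 4: right by d9 = 271/5 → (351/5, 0)
  seg 5: down by d5 = 46/15 → (351/5, -46/15)
  seg 6: right by d9 = 271/5 → (622/5, -46/15)
  seg 7: up by d7 = 281/5 → (622/5, 797/15)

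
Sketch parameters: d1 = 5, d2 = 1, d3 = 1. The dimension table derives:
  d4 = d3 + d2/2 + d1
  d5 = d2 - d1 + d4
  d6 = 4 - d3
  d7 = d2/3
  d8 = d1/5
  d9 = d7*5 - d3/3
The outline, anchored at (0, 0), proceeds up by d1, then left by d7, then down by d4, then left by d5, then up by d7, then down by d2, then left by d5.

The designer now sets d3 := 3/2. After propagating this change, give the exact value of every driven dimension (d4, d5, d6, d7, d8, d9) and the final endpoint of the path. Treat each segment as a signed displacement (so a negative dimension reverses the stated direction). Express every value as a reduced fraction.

Apply edit: d3 := 3/2
  d4 = d3 + d2/2 + d1 = 7
  d5 = d2 - d1 + d4 = 3
  d6 = 4 - d3 = 5/2
  d7 = d2/3 = 1/3
  d8 = d1/5 = 1
  d9 = d7*5 - d3/3 = 7/6
Walk from origin (0, 0):
  seg 1: up by d1 = 5 → (0, 5)
  seg 2: left by d7 = 1/3 → (-1/3, 5)
  seg 3: down by d4 = 7 → (-1/3, -2)
  seg 4: left by d5 = 3 → (-10/3, -2)
  seg 5: up by d7 = 1/3 → (-10/3, -5/3)
  seg 6: down by d2 = 1 → (-10/3, -8/3)
  seg 7: left by d5 = 3 → (-19/3, -8/3)

d4 = 7
d5 = 3
d6 = 5/2
d7 = 1/3
d8 = 1
d9 = 7/6
endpoint = (-19/3, -8/3)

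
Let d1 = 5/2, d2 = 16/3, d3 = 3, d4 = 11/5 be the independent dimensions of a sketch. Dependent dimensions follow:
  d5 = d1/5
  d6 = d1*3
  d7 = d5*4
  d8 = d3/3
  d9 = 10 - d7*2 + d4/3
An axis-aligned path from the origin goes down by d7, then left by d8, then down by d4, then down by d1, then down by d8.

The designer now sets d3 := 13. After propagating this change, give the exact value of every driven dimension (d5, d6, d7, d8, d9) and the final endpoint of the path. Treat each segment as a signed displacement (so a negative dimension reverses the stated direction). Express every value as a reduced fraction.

Apply edit: d3 := 13
  d5 = d1/5 = 1/2
  d6 = d1*3 = 15/2
  d7 = d5*4 = 2
  d8 = d3/3 = 13/3
  d9 = 10 - d7*2 + d4/3 = 101/15
Walk from origin (0, 0):
  seg 1: down by d7 = 2 → (0, -2)
  seg 2: left by d8 = 13/3 → (-13/3, -2)
  seg 3: down by d4 = 11/5 → (-13/3, -21/5)
  seg 4: down by d1 = 5/2 → (-13/3, -67/10)
  seg 5: down by d8 = 13/3 → (-13/3, -331/30)

d5 = 1/2
d6 = 15/2
d7 = 2
d8 = 13/3
d9 = 101/15
endpoint = (-13/3, -331/30)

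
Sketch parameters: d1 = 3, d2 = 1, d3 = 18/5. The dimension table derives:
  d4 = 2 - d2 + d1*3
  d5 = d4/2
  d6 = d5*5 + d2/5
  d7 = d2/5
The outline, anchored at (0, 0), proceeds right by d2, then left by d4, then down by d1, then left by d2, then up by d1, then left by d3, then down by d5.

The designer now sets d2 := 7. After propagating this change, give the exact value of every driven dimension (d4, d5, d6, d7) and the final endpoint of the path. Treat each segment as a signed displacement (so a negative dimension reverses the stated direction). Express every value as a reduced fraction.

d4 = 4
d5 = 2
d6 = 57/5
d7 = 7/5
endpoint = (-38/5, -2)

Apply edit: d2 := 7
  d4 = 2 - d2 + d1*3 = 4
  d5 = d4/2 = 2
  d6 = d5*5 + d2/5 = 57/5
  d7 = d2/5 = 7/5
Walk from origin (0, 0):
  seg 1: right by d2 = 7 → (7, 0)
  seg 2: left by d4 = 4 → (3, 0)
  seg 3: down by d1 = 3 → (3, -3)
  seg 4: left by d2 = 7 → (-4, -3)
  seg 5: up by d1 = 3 → (-4, 0)
  seg 6: left by d3 = 18/5 → (-38/5, 0)
  seg 7: down by d5 = 2 → (-38/5, -2)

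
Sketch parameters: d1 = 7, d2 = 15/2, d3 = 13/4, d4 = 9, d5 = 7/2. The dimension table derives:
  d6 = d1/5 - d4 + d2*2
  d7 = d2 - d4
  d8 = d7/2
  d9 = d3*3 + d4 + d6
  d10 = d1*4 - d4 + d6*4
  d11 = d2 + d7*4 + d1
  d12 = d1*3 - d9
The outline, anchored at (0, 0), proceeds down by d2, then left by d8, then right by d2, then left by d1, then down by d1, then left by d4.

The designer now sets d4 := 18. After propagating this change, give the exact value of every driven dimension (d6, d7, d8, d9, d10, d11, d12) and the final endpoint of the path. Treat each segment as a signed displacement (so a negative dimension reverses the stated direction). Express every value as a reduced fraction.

Apply edit: d4 := 18
  d6 = d1/5 - d4 + d2*2 = -8/5
  d7 = d2 - d4 = -21/2
  d8 = d7/2 = -21/4
  d9 = d3*3 + d4 + d6 = 523/20
  d10 = d1*4 - d4 + d6*4 = 18/5
  d11 = d2 + d7*4 + d1 = -55/2
  d12 = d1*3 - d9 = -103/20
Walk from origin (0, 0):
  seg 1: down by d2 = 15/2 → (0, -15/2)
  seg 2: left by d8 = -21/4 → (21/4, -15/2)
  seg 3: right by d2 = 15/2 → (51/4, -15/2)
  seg 4: left by d1 = 7 → (23/4, -15/2)
  seg 5: down by d1 = 7 → (23/4, -29/2)
  seg 6: left by d4 = 18 → (-49/4, -29/2)

d6 = -8/5
d7 = -21/2
d8 = -21/4
d9 = 523/20
d10 = 18/5
d11 = -55/2
d12 = -103/20
endpoint = (-49/4, -29/2)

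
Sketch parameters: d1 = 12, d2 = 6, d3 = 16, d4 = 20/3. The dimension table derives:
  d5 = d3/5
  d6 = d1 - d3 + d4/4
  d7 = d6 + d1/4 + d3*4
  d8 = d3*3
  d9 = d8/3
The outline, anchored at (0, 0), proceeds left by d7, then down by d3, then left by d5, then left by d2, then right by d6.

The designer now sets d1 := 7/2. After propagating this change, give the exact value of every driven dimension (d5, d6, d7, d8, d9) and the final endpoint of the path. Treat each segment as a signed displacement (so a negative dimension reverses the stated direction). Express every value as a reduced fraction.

d5 = 16/5
d6 = -65/6
d7 = 1297/24
d8 = 48
d9 = 16
endpoint = (-2963/40, -16)

Apply edit: d1 := 7/2
  d5 = d3/5 = 16/5
  d6 = d1 - d3 + d4/4 = -65/6
  d7 = d6 + d1/4 + d3*4 = 1297/24
  d8 = d3*3 = 48
  d9 = d8/3 = 16
Walk from origin (0, 0):
  seg 1: left by d7 = 1297/24 → (-1297/24, 0)
  seg 2: down by d3 = 16 → (-1297/24, -16)
  seg 3: left by d5 = 16/5 → (-6869/120, -16)
  seg 4: left by d2 = 6 → (-7589/120, -16)
  seg 5: right by d6 = -65/6 → (-2963/40, -16)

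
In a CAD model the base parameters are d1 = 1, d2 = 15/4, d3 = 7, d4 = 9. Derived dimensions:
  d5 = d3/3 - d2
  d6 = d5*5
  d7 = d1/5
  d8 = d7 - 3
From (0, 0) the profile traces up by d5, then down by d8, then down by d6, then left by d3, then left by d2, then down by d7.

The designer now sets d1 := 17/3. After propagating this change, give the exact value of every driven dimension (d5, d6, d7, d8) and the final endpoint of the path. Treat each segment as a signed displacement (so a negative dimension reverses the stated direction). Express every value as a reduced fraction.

d5 = -17/12
d6 = -85/12
d7 = 17/15
d8 = -28/15
endpoint = (-43/4, 32/5)

Apply edit: d1 := 17/3
  d5 = d3/3 - d2 = -17/12
  d6 = d5*5 = -85/12
  d7 = d1/5 = 17/15
  d8 = d7 - 3 = -28/15
Walk from origin (0, 0):
  seg 1: up by d5 = -17/12 → (0, -17/12)
  seg 2: down by d8 = -28/15 → (0, 9/20)
  seg 3: down by d6 = -85/12 → (0, 113/15)
  seg 4: left by d3 = 7 → (-7, 113/15)
  seg 5: left by d2 = 15/4 → (-43/4, 113/15)
  seg 6: down by d7 = 17/15 → (-43/4, 32/5)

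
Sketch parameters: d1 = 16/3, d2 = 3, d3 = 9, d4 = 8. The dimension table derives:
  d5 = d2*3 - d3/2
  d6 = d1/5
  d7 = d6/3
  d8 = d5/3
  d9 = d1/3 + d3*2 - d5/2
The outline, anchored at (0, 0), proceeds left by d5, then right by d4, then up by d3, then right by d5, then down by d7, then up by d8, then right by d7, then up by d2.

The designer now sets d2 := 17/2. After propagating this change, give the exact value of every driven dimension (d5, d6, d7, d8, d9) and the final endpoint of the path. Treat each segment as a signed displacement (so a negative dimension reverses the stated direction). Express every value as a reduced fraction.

Apply edit: d2 := 17/2
  d5 = d2*3 - d3/2 = 21
  d6 = d1/5 = 16/15
  d7 = d6/3 = 16/45
  d8 = d5/3 = 7
  d9 = d1/3 + d3*2 - d5/2 = 167/18
Walk from origin (0, 0):
  seg 1: left by d5 = 21 → (-21, 0)
  seg 2: right by d4 = 8 → (-13, 0)
  seg 3: up by d3 = 9 → (-13, 9)
  seg 4: right by d5 = 21 → (8, 9)
  seg 5: down by d7 = 16/45 → (8, 389/45)
  seg 6: up by d8 = 7 → (8, 704/45)
  seg 7: right by d7 = 16/45 → (376/45, 704/45)
  seg 8: up by d2 = 17/2 → (376/45, 2173/90)

d5 = 21
d6 = 16/15
d7 = 16/45
d8 = 7
d9 = 167/18
endpoint = (376/45, 2173/90)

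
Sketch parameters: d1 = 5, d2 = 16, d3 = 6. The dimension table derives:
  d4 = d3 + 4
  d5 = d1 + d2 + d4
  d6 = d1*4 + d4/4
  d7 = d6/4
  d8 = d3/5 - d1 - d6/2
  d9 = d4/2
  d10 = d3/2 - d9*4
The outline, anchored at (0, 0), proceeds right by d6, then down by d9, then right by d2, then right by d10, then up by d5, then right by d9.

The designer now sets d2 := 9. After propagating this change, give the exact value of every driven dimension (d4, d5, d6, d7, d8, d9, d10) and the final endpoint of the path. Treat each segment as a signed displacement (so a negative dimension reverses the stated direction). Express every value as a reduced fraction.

d4 = 10
d5 = 24
d6 = 45/2
d7 = 45/8
d8 = -301/20
d9 = 5
d10 = -17
endpoint = (39/2, 19)

Apply edit: d2 := 9
  d4 = d3 + 4 = 10
  d5 = d1 + d2 + d4 = 24
  d6 = d1*4 + d4/4 = 45/2
  d7 = d6/4 = 45/8
  d8 = d3/5 - d1 - d6/2 = -301/20
  d9 = d4/2 = 5
  d10 = d3/2 - d9*4 = -17
Walk from origin (0, 0):
  seg 1: right by d6 = 45/2 → (45/2, 0)
  seg 2: down by d9 = 5 → (45/2, -5)
  seg 3: right by d2 = 9 → (63/2, -5)
  seg 4: right by d10 = -17 → (29/2, -5)
  seg 5: up by d5 = 24 → (29/2, 19)
  seg 6: right by d9 = 5 → (39/2, 19)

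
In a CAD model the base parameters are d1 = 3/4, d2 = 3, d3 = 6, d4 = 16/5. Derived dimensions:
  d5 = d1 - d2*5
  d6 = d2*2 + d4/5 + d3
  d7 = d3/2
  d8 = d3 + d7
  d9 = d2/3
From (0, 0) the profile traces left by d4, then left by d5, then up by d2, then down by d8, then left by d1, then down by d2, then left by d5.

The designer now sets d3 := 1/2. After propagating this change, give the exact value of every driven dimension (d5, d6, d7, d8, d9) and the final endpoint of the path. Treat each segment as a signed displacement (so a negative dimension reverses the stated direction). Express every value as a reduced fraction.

Apply edit: d3 := 1/2
  d5 = d1 - d2*5 = -57/4
  d6 = d2*2 + d4/5 + d3 = 357/50
  d7 = d3/2 = 1/4
  d8 = d3 + d7 = 3/4
  d9 = d2/3 = 1
Walk from origin (0, 0):
  seg 1: left by d4 = 16/5 → (-16/5, 0)
  seg 2: left by d5 = -57/4 → (221/20, 0)
  seg 3: up by d2 = 3 → (221/20, 3)
  seg 4: down by d8 = 3/4 → (221/20, 9/4)
  seg 5: left by d1 = 3/4 → (103/10, 9/4)
  seg 6: down by d2 = 3 → (103/10, -3/4)
  seg 7: left by d5 = -57/4 → (491/20, -3/4)

d5 = -57/4
d6 = 357/50
d7 = 1/4
d8 = 3/4
d9 = 1
endpoint = (491/20, -3/4)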